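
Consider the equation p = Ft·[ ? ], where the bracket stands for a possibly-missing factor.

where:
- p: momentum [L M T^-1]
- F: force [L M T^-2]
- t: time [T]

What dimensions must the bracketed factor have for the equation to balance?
Nothing is missing — the bracketed factor must be dimensionless.

p has dimensions [L M T^-1] and Ft already has dimensions [L M T^-1], so p = Ft is dimensionally complete.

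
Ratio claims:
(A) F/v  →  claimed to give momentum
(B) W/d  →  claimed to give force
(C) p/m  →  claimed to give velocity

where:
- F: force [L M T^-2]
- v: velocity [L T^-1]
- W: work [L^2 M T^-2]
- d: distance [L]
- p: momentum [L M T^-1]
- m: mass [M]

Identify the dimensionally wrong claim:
(A) F/v does not give momentum

(A) F/v: [M T^-1] ≠ momentum [L M T^-1] ✗
(B) W/d: [L M T^-2] = force [L M T^-2] ✓
(C) p/m: [L T^-1] = velocity [L T^-1] ✓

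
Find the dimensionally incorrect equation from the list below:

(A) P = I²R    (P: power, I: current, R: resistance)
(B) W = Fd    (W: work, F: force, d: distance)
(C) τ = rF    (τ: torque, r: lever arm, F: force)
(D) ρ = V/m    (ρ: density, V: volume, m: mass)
(D) ρ = V/m

The equation (D) ρ = V/m is dimensionally incorrect.

LHS (ρ): [L^-3 M]
RHS (V/m): [L^3 M^-1] ✗

The dimensions do not match. The other three equations balance.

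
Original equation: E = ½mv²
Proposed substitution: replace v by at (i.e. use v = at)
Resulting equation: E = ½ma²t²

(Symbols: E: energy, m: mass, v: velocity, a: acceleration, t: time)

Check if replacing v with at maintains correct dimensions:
Yes

[v] = [L T^-1] and [at] = [L T^-1]. These match, so the substitution replaces a quantity by one of the same dimensions and the result E = ½ma²t² has LHS [L^2 M T^-2] vs RHS [L^2 M T^-2] — still consistent.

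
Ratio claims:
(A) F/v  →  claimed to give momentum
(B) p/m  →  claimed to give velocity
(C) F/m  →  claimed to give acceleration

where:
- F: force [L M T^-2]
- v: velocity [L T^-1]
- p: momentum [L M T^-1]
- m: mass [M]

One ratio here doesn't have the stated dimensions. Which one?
(A) F/v does not give momentum

(A) F/v: [M T^-1] ≠ momentum [L M T^-1] ✗
(B) p/m: [L T^-1] = velocity [L T^-1] ✓
(C) F/m: [L T^-2] = acceleration [L T^-2] ✓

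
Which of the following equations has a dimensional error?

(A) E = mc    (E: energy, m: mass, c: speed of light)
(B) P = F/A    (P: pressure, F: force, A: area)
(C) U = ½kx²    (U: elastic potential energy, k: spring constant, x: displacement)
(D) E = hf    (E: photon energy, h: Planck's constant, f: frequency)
(A) E = mc

The equation (A) E = mc is dimensionally incorrect.

LHS (E): [L^2 M T^-2]
RHS (mc): [L M T^-1] ✗

The dimensions do not match. The other three equations balance.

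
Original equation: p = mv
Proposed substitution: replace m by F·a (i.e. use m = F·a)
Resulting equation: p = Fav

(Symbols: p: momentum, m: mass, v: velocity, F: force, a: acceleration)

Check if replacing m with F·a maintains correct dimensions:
No

[m] = [M] and [F·a] = [L^2 M T^-4]. These differ, so the substitution replaces a quantity by one of different dimensions and the result p = Fav has LHS [L M T^-1] vs RHS [L^3 M T^-5] — inconsistent.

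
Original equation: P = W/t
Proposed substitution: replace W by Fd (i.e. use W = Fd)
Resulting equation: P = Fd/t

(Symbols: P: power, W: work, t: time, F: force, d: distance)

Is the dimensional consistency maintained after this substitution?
Yes

[W] = [L^2 M T^-2] and [Fd] = [L^2 M T^-2]. These match, so the substitution replaces a quantity by one of the same dimensions and the result P = Fd/t has LHS [L^2 M T^-3] vs RHS [L^2 M T^-3] — still consistent.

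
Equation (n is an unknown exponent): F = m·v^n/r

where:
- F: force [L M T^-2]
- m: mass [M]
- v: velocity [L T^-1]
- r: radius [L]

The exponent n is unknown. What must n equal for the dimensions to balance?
n = 2

F has dimensions [L M T^-2]; v has dimensions [L T^-1].
The rest of the RHS has dimensions [L^-1 M], so v^n must supply [L^2 T^-2].
With n = 2: m·v^2/r has dimensions [L M T^-2], matching the LHS ✓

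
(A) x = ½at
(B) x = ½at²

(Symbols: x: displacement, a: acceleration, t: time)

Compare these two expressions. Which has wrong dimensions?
(A)

(A) x = ½at: LHS [L], RHS [L T^-1] ✗
(B) x = ½at²: LHS [L], RHS [L] ✓

Expression (A) x = ½at is dimensionally incorrect.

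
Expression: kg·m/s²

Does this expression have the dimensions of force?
Yes

The expression kg·m/s² has dimensions [L M T^-2], which is exactly force [L M T^-2].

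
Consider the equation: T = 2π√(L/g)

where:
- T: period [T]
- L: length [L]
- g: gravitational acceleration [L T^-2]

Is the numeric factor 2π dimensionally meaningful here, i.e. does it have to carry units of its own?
No

T has dimensions [T] and √(L/g) already has dimensions [T], so the equation balances without 2π contributing any dimensions. 2π is a pure (dimensionless) number; changing or removing it would not affect dimensional consistency.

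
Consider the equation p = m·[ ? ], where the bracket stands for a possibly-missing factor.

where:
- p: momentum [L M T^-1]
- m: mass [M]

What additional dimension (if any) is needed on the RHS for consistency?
[L T^-1] — velocity (e.g. v)

p has dimensions [L M T^-1]; m has dimensions [M].
The bracketed factor must supply [L M T^-1] / [M] = [L T^-1].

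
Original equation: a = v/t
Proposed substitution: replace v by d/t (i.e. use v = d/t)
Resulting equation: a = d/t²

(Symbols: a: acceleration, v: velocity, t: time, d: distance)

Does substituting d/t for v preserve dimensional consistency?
Yes

[v] = [L T^-1] and [d/t] = [L T^-1]. These match, so the substitution replaces a quantity by one of the same dimensions and the result a = d/t² has LHS [L T^-2] vs RHS [L T^-2] — still consistent.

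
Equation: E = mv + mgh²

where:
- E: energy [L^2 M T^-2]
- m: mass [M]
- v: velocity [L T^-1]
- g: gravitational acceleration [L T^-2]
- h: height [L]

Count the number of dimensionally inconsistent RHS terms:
2

LHS E: [L^2 M T^-2]
- mv: [L M T^-1] ✗
- mgh²: [L^3 M T^-2] ✗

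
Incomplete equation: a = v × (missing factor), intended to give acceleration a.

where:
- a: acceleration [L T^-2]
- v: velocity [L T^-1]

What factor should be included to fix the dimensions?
1/t (inverse time), dimensions [T^-1]

a has dimensions [L T^-2] and v has dimensions [L T^-1].
The missing factor must have dimensions [L T^-2] / [L T^-1] = [T^-1], i.e. inverse time (1/t).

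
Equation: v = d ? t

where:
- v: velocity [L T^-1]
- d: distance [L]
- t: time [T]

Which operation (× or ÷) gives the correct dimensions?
division (÷): v = d ÷ t

v [L T^-1]; d [L]; t [T].
d × t → [L T] ✗
d ÷ t → [L T^-1] ✓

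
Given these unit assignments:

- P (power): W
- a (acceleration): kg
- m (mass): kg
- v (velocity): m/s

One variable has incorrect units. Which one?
a

The variable a (acceleration) should have units m/s², not kg.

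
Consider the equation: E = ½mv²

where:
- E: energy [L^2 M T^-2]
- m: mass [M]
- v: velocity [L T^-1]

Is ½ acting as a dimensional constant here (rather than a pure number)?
No

E has dimensions [L^2 M T^-2] and mv² already has dimensions [L^2 M T^-2], so the equation balances without ½ contributing any dimensions. ½ is a pure (dimensionless) number; changing or removing it would not affect dimensional consistency.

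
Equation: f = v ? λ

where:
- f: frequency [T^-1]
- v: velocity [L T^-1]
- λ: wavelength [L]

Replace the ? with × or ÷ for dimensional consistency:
division (÷): f = v ÷ λ

f [T^-1]; v [L T^-1]; λ [L].
v × λ → [L^2 T^-1] ✗
v ÷ λ → [T^-1] ✓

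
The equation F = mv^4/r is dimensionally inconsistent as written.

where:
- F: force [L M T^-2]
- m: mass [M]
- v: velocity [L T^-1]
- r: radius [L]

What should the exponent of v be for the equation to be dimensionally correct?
The exponent of v should be 2: F = mv^2/r

The LHS F has dimensions [L M T^-2]; v has dimensions [L T^-1].
As written, the RHS mv^4/r (exponent 4 on v) has dimensions [L^3 M T^-4], which does not match.
With exponent 2, the RHS mv^2/r has dimensions [L M T^-2], matching the LHS.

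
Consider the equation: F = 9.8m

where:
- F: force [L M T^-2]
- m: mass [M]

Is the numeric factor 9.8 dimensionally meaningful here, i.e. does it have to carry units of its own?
Yes

F has dimensions [L M T^-2], while m alone has dimensions [M]. For the equation to balance, the factor 9.8 must carry dimensions [L T^-2] — it is a dimensional constant (a numerical value of a physical quantity with its units suppressed), not a pure number.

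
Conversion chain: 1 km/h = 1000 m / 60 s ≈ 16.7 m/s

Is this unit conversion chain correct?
The chain is incorrect (it contains an error).

Incorrect: 1 h = 3600 s, not 60 s (1 km/h ≈ 0.278 m/s)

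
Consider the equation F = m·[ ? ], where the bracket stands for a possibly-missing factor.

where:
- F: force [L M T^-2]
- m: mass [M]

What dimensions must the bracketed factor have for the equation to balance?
[L T^-2] — acceleration (e.g. a)

F has dimensions [L M T^-2]; m has dimensions [M].
The bracketed factor must supply [L M T^-2] / [M] = [L T^-2].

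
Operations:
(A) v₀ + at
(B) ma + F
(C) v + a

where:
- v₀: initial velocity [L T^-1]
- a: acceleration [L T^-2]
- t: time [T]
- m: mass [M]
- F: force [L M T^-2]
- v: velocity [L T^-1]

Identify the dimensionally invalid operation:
(C) v + a

(A) v₀ + at: v₀ [L T^-1] and at [L T^-1] — same dimensions ✓
(B) ma + F: ma [L M T^-2] and F [L M T^-2] — same dimensions ✓
(C) v + a: v [L T^-1] and a [L T^-2] — different dimensions cannot be added/subtracted ✗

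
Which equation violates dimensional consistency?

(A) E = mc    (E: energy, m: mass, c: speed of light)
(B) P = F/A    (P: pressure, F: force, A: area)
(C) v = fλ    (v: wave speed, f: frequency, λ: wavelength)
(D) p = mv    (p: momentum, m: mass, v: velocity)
(A) E = mc

The equation (A) E = mc is dimensionally incorrect.

LHS (E): [L^2 M T^-2]
RHS (mc): [L M T^-1] ✗

The dimensions do not match. The other three equations balance.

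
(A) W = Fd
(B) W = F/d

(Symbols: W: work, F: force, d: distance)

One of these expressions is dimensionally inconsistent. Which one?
(B)

(A) W = Fd: LHS [L^2 M T^-2], RHS [L^2 M T^-2] ✓
(B) W = F/d: LHS [L^2 M T^-2], RHS [M T^-2] ✗

Expression (B) W = F/d is dimensionally incorrect.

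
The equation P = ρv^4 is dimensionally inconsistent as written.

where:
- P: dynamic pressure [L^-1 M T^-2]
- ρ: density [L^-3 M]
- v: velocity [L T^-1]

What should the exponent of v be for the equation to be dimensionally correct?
The exponent of v should be 2: P = ρv^2

The LHS P has dimensions [L^-1 M T^-2]; v has dimensions [L T^-1].
As written, the RHS ρv^4 (exponent 4 on v) has dimensions [L M T^-4], which does not match.
With exponent 2, the RHS ρv^2 has dimensions [L^-1 M T^-2], matching the LHS.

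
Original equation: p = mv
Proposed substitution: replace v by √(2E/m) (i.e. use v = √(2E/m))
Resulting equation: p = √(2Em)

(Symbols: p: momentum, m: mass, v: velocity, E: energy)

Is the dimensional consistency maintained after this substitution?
Yes

[v] = [L T^-1] and [√(2E/m)] = [L T^-1]. These match, so the substitution replaces a quantity by one of the same dimensions and the result p = √(2Em) has LHS [L M T^-1] vs RHS [L M T^-1] — still consistent.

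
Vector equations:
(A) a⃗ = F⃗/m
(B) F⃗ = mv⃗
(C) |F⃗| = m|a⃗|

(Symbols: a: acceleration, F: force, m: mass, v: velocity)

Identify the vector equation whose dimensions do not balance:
(B) F⃗ = mv⃗

(A) a⃗ = F⃗/m: LHS [L T^-2], RHS [L T^-2] ✓ — force (vector) divided by mass (scalar)
(B) F⃗ = mv⃗: LHS [L M T^-2], RHS [L M T^-1] ✗ — mass times velocity is momentum, not force; should be ma⃗
(C) |F⃗| = m|a⃗|: LHS [L M T^-2], RHS [L M T^-2] ✓ — magnitudes of vectors are scalars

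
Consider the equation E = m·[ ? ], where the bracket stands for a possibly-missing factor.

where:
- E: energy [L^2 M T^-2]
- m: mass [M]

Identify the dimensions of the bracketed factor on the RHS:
[L^2 T^-2] — velocity squared (e.g. v²)

E has dimensions [L^2 M T^-2]; m has dimensions [M].
The bracketed factor must supply [L^2 M T^-2] / [M] = [L^2 T^-2].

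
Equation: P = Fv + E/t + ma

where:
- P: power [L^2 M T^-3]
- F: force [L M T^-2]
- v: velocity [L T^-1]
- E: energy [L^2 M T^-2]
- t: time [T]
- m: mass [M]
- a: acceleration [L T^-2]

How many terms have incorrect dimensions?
1

LHS P: [L^2 M T^-3]
- Fv: [L^2 M T^-3] ✓
- E/t: [L^2 M T^-3] ✓
- ma: [L M T^-2] ✗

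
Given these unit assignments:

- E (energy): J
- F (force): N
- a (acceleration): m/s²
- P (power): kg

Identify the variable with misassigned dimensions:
P

The variable P (power) should have units W, not kg.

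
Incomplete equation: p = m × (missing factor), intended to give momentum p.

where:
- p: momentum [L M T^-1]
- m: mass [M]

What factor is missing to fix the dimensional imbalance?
v (velocity), dimensions [L T^-1]

p has dimensions [L M T^-1] and m has dimensions [M].
The missing factor must have dimensions [L M T^-1] / [M] = [L T^-1], i.e. velocity (v).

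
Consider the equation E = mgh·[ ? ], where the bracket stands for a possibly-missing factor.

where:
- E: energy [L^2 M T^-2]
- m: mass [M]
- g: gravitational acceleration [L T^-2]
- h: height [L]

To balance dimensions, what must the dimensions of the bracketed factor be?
Nothing is missing — the bracketed factor must be dimensionless.

E has dimensions [L^2 M T^-2] and mgh already has dimensions [L^2 M T^-2], so E = mgh is dimensionally complete.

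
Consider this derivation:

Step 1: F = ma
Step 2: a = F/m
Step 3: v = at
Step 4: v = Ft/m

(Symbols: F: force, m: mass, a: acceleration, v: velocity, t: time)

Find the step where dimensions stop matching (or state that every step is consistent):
No step introduces an error — all steps are dimensionally consistent.

Step 1: F = ma → LHS [L M T^-2], RHS [L M T^-2] ✓
Step 2: a = F/m → LHS [L T^-2], RHS [L T^-2] ✓
Step 3: v = at → LHS [L T^-1], RHS [L T^-1] ✓
Step 4: v = Ft/m → LHS [L T^-1], RHS [L T^-1] ✓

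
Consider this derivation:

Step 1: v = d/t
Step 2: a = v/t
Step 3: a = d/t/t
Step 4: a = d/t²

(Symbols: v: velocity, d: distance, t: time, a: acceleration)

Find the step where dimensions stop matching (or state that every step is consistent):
No step introduces an error — all steps are dimensionally consistent.

Step 1: v = d/t → LHS [L T^-1], RHS [L T^-1] ✓
Step 2: a = v/t → LHS [L T^-2], RHS [L T^-2] ✓
Step 3: a = d/t/t → LHS [L T^-2], RHS [L T^-2] ✓
Step 4: a = d/t² → LHS [L T^-2], RHS [L T^-2] ✓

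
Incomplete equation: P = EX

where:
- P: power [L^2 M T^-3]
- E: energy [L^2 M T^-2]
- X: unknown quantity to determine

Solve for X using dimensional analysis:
X = f (inverse time / frequency (1/t)), dimensions [T^-1]

P has dimensions [L^2 M T^-3]; the rest of the RHS (E) has dimensions [L^2 M T^-2].
So X must have dimensions [T^-1] — X = f (inverse time / frequency (1/t)).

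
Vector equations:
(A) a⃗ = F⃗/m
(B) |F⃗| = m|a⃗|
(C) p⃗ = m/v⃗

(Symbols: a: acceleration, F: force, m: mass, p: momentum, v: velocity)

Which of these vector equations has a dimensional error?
(C) p⃗ = m/v⃗

(A) a⃗ = F⃗/m: LHS [L T^-2], RHS [L T^-2] ✓ — force (vector) divided by mass (scalar)
(B) |F⃗| = m|a⃗|: LHS [L M T^-2], RHS [L M T^-2] ✓ — magnitudes of vectors are scalars
(C) p⃗ = m/v⃗: LHS [L M T^-1], RHS [L^-1 M T] ✗ — momentum is mass times velocity; should be mv⃗ (and division by a vector is undefined)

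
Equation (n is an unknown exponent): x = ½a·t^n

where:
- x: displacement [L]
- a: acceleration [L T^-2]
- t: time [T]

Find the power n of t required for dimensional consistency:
n = 2

x has dimensions [L]; t has dimensions [T].
The rest of the RHS has dimensions [L T^-2], so t^n must supply [T^2].
With n = 2: ½a·t^2 has dimensions [L], matching the LHS ✓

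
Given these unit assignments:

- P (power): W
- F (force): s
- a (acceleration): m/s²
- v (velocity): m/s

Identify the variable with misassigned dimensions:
F

The variable F (force) should have units N, not s.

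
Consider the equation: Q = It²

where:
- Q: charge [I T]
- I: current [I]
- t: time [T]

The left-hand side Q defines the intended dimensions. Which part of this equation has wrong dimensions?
The right-hand side term It²

Q has dimensions [I T], but It² has dimensions [I T^2], so the term It² is dimensionally wrong for Q.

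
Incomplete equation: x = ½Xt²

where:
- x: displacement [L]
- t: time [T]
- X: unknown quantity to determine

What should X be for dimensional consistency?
X = a (acceleration), dimensions [L T^-2]

x has dimensions [L]; the rest of the RHS (½ t²) has dimensions [T^2].
So X must have dimensions [L T^-2] — X = a (acceleration).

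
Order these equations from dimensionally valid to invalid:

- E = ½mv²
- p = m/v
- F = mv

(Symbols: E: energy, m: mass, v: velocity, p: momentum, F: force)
Dimensionally correct: E = ½mv²
Dimensionally incorrect: p = m/v, F = mv
Ordered (correct first, then incorrect): E = ½mv², p = m/v, F = mv

- E = ½mv²: LHS [L^2 M T^-2], RHS [L^2 M T^-2] → correct ✓
- p = m/v: LHS [L M T^-1], RHS [L^-1 M T] → incorrect ✗
- F = mv: LHS [L M T^-2], RHS [L M T^-1] → incorrect ✗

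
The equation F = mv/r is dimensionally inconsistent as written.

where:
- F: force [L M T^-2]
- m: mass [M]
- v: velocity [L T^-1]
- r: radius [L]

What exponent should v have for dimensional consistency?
The exponent of v should be 2: F = mv^2/r

The LHS F has dimensions [L M T^-2]; v has dimensions [L T^-1].
As written, the RHS mv/r (exponent 1 on v) has dimensions [M T^-1], which does not match.
With exponent 2, the RHS mv^2/r has dimensions [L M T^-2], matching the LHS.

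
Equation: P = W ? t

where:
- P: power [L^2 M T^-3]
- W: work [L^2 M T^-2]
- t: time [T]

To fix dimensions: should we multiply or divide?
division (÷): P = W ÷ t

P [L^2 M T^-3]; W [L^2 M T^-2]; t [T].
W × t → [L^2 M T^-1] ✗
W ÷ t → [L^2 M T^-3] ✓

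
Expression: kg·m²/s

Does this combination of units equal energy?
No

The expression kg·m²/s has dimensions [L^2 M T^-1], but energy has dimensions [L^2 M T^-2].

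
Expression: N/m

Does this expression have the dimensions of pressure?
No

The expression N/m has dimensions [M T^-2], but pressure has dimensions [L^-1 M T^-2].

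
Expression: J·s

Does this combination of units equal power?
No

The expression J·s has dimensions [L^2 M T^-1], but power has dimensions [L^2 M T^-3].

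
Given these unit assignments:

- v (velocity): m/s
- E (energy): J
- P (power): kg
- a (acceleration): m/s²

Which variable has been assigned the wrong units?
P

The variable P (power) should have units W, not kg.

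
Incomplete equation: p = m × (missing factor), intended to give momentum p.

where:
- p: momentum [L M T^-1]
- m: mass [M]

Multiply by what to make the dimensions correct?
v (velocity), dimensions [L T^-1]

p has dimensions [L M T^-1] and m has dimensions [M].
The missing factor must have dimensions [L M T^-1] / [M] = [L T^-1], i.e. velocity (v).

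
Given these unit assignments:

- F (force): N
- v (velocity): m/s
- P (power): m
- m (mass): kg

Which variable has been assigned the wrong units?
P

The variable P (power) should have units W, not m.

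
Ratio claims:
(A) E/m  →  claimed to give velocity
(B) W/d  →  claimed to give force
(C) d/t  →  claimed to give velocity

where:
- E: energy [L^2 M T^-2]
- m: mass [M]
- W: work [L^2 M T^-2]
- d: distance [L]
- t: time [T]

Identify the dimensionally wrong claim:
(A) E/m does not give velocity

(A) E/m: [L^2 T^-2] ≠ velocity [L T^-1] ✗
(B) W/d: [L M T^-2] = force [L M T^-2] ✓
(C) d/t: [L T^-1] = velocity [L T^-1] ✓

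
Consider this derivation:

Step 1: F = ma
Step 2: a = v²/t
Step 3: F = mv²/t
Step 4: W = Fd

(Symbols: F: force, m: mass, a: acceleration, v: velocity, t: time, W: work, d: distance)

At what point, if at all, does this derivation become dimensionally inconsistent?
Step 2

Step 1: F = ma → LHS [L M T^-2], RHS [L M T^-2] ✓
Step 2: a = v²/t → LHS [L T^-2], RHS [L^2 T^-3] ✗

The first dimensional inconsistency appears in step 2: a = v²/t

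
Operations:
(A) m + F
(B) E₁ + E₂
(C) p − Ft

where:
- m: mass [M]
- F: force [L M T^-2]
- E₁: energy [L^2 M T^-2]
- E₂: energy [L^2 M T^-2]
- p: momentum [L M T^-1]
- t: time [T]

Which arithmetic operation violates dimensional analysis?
(A) m + F

(A) m + F: m [M] and F [L M T^-2] — different dimensions cannot be added/subtracted ✗
(B) E₁ + E₂: E₁ [L^2 M T^-2] and E₂ [L^2 M T^-2] — same dimensions ✓
(C) p − Ft: p [L M T^-1] and Ft [L M T^-1] — same dimensions ✓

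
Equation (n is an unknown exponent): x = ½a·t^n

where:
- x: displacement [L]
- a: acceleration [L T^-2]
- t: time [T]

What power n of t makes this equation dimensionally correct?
n = 2

x has dimensions [L]; t has dimensions [T].
The rest of the RHS has dimensions [L T^-2], so t^n must supply [T^2].
With n = 2: ½a·t^2 has dimensions [L], matching the LHS ✓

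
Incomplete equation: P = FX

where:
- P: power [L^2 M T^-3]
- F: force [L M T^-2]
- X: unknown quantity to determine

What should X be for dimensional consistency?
X = v (velocity), dimensions [L T^-1]

P has dimensions [L^2 M T^-3]; the rest of the RHS (F) has dimensions [L M T^-2].
So X must have dimensions [L T^-1] — X = v (velocity).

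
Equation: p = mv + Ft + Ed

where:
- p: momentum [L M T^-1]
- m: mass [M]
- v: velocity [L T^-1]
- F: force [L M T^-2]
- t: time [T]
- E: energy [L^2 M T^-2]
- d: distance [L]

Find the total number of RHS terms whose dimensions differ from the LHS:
1

LHS p: [L M T^-1]
- mv: [L M T^-1] ✓
- Ft: [L M T^-1] ✓
- Ed: [L^3 M T^-2] ✗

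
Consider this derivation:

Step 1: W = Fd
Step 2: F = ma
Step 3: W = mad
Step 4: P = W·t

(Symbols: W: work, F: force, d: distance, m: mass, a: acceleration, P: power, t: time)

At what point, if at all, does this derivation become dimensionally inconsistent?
Step 4

Step 1: W = Fd → LHS [L^2 M T^-2], RHS [L^2 M T^-2] ✓
Step 2: F = ma → LHS [L M T^-2], RHS [L M T^-2] ✓
Step 3: W = mad → LHS [L^2 M T^-2], RHS [L^2 M T^-2] ✓
Step 4: P = W·t → LHS [L^2 M T^-3], RHS [L^2 M T^-1] ✗

The first dimensional inconsistency appears in step 4: P = W·t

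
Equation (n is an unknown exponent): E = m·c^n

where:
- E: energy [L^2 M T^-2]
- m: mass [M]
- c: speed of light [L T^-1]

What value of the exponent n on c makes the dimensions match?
n = 2

E has dimensions [L^2 M T^-2]; c has dimensions [L T^-1].
The rest of the RHS has dimensions [M], so c^n must supply [L^2 T^-2].
With n = 2: m·c^2 has dimensions [L^2 M T^-2], matching the LHS ✓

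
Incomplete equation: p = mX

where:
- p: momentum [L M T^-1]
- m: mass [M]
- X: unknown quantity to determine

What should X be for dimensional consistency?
X = v (velocity), dimensions [L T^-1]

p has dimensions [L M T^-1]; the rest of the RHS (m) has dimensions [M].
So X must have dimensions [L T^-1] — X = v (velocity).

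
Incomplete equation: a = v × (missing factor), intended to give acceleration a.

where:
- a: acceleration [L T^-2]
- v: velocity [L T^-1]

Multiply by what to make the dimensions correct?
1/t (inverse time), dimensions [T^-1]

a has dimensions [L T^-2] and v has dimensions [L T^-1].
The missing factor must have dimensions [L T^-2] / [L T^-1] = [T^-1], i.e. inverse time (1/t).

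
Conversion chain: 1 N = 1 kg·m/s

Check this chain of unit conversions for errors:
The chain is incorrect (it contains an error).

Incorrect: Newton is kg·m/s², not kg·m/s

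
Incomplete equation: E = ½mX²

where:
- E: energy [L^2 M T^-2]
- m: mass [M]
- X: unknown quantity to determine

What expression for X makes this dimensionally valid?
X = v (velocity), dimensions [L T^-1]

E has dimensions [L^2 M T^-2]; the rest of the RHS (½m) has dimensions [M].
So X² must have dimensions [L^2 T^-2], i.e. X has dimensions [L T^-1] — X = v (velocity).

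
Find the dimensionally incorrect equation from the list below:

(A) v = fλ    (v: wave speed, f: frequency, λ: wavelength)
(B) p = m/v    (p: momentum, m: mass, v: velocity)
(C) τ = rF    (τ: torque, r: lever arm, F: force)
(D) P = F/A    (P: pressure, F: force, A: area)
(B) p = m/v

The equation (B) p = m/v is dimensionally incorrect.

LHS (p): [L M T^-1]
RHS (m/v): [L^-1 M T] ✗

The dimensions do not match. The other three equations balance.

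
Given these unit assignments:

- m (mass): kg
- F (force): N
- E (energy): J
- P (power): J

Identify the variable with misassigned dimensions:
P

The variable P (power) should have units W, not J.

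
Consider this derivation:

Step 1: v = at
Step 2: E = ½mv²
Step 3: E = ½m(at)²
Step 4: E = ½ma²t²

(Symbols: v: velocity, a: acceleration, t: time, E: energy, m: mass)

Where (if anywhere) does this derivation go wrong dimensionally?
No step introduces an error — all steps are dimensionally consistent.

Step 1: v = at → LHS [L T^-1], RHS [L T^-1] ✓
Step 2: E = ½mv² → LHS [L^2 M T^-2], RHS [L^2 M T^-2] ✓
Step 3: E = ½m(at)² → LHS [L^2 M T^-2], RHS [L^2 M T^-2] ✓
Step 4: E = ½ma²t² → LHS [L^2 M T^-2], RHS [L^2 M T^-2] ✓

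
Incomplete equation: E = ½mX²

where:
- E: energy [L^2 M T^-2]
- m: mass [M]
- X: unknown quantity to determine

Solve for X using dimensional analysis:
X = v (velocity), dimensions [L T^-1]

E has dimensions [L^2 M T^-2]; the rest of the RHS (½m) has dimensions [M].
So X² must have dimensions [L^2 T^-2], i.e. X has dimensions [L T^-1] — X = v (velocity).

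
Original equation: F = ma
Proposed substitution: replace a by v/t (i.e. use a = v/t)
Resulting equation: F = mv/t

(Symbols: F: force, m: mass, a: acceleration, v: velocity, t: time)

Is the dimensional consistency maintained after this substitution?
Yes

[a] = [L T^-2] and [v/t] = [L T^-2]. These match, so the substitution replaces a quantity by one of the same dimensions and the result F = mv/t has LHS [L M T^-2] vs RHS [L M T^-2] — still consistent.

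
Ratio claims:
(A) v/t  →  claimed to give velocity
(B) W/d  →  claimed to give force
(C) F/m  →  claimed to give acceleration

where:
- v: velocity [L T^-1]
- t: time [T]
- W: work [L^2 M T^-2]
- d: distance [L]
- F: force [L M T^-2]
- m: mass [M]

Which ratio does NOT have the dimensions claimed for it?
(A) v/t does not give velocity

(A) v/t: [L T^-2] ≠ velocity [L T^-1] ✗
(B) W/d: [L M T^-2] = force [L M T^-2] ✓
(C) F/m: [L T^-2] = acceleration [L T^-2] ✓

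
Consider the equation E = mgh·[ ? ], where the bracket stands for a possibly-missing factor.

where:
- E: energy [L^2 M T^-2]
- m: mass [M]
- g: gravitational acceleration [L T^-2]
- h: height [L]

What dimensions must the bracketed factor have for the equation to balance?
Nothing is missing — the bracketed factor must be dimensionless.

E has dimensions [L^2 M T^-2] and mgh already has dimensions [L^2 M T^-2], so E = mgh is dimensionally complete.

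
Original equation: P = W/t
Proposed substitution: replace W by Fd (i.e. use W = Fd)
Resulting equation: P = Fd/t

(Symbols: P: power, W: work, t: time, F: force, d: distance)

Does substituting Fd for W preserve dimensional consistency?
Yes

[W] = [L^2 M T^-2] and [Fd] = [L^2 M T^-2]. These match, so the substitution replaces a quantity by one of the same dimensions and the result P = Fd/t has LHS [L^2 M T^-3] vs RHS [L^2 M T^-3] — still consistent.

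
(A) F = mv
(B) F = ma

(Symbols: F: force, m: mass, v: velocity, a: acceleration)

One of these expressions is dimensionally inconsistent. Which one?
(A)

(A) F = mv: LHS [L M T^-2], RHS [L M T^-1] ✗
(B) F = ma: LHS [L M T^-2], RHS [L M T^-2] ✓

Expression (A) F = mv is dimensionally incorrect.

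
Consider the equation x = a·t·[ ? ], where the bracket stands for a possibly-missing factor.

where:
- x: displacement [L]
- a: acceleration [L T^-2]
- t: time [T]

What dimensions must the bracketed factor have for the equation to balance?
[T] — time (e.g. t)

x has dimensions [L]; a·t has dimensions [L T^-1].
The bracketed factor must supply [L] / [L T^-1] = [T].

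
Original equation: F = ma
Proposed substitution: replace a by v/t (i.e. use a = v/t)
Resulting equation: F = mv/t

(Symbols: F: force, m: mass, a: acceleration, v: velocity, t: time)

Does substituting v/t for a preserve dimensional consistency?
Yes

[a] = [L T^-2] and [v/t] = [L T^-2]. These match, so the substitution replaces a quantity by one of the same dimensions and the result F = mv/t has LHS [L M T^-2] vs RHS [L M T^-2] — still consistent.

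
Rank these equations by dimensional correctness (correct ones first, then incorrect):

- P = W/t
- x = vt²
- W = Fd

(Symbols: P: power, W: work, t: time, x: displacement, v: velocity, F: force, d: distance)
Dimensionally correct: P = W/t, W = Fd
Dimensionally incorrect: x = vt²
Ordered (correct first, then incorrect): P = W/t, W = Fd, x = vt²

- P = W/t: LHS [L^2 M T^-3], RHS [L^2 M T^-3] → correct ✓
- x = vt²: LHS [L], RHS [L T] → incorrect ✗
- W = Fd: LHS [L^2 M T^-2], RHS [L^2 M T^-2] → correct ✓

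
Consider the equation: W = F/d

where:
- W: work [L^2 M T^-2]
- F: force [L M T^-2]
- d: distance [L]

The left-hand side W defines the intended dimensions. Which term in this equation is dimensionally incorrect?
The right-hand side term F/d

W has dimensions [L^2 M T^-2], but F/d has dimensions [M T^-2], so the term F/d is dimensionally wrong for W.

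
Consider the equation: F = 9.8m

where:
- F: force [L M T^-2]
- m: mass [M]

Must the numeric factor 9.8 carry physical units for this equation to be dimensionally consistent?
Yes

F has dimensions [L M T^-2], while m alone has dimensions [M]. For the equation to balance, the factor 9.8 must carry dimensions [L T^-2] — it is a dimensional constant (a numerical value of a physical quantity with its units suppressed), not a pure number.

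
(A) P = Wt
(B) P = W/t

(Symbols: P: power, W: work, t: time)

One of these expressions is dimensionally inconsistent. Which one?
(A)

(A) P = Wt: LHS [L^2 M T^-3], RHS [L^2 M T^-1] ✗
(B) P = W/t: LHS [L^2 M T^-3], RHS [L^2 M T^-3] ✓

Expression (A) P = Wt is dimensionally incorrect.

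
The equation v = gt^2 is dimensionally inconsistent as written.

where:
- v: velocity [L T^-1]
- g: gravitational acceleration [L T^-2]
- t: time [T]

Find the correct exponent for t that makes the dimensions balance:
The exponent of t should be 1: v = gt

The LHS v has dimensions [L T^-1]; t has dimensions [T].
As written, the RHS gt^2 (exponent 2 on t) has dimensions [L], which does not match.
With exponent 1, the RHS gt has dimensions [L T^-1], matching the LHS.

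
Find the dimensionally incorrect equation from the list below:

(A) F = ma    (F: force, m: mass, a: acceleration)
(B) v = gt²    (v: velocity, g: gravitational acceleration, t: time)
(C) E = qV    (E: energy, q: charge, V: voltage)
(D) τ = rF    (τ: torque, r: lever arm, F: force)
(B) v = gt²

The equation (B) v = gt² is dimensionally incorrect.

LHS (v): [L T^-1]
RHS (gt²): [L] ✗

The dimensions do not match. The other three equations balance.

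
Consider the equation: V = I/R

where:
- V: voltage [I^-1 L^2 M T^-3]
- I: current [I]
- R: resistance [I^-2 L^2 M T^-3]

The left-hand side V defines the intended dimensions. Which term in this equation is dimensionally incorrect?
The right-hand side term I/R

V has dimensions [I^-1 L^2 M T^-3], but I/R has dimensions [I^3 L^-2 M^-1 T^3], so the term I/R is dimensionally wrong for V.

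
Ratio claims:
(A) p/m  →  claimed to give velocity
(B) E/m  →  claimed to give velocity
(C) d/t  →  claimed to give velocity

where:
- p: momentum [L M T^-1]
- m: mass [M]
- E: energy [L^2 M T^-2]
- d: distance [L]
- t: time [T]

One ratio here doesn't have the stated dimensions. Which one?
(B) E/m does not give velocity

(A) p/m: [L T^-1] = velocity [L T^-1] ✓
(B) E/m: [L^2 T^-2] ≠ velocity [L T^-1] ✗
(C) d/t: [L T^-1] = velocity [L T^-1] ✓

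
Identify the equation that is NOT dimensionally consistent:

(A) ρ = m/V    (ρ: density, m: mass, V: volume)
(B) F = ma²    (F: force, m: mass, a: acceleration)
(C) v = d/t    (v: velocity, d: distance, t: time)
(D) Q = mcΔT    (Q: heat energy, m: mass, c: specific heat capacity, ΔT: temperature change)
(B) F = ma²

The equation (B) F = ma² is dimensionally incorrect.

LHS (F): [L M T^-2]
RHS (ma²): [L^2 M T^-4] ✗

The dimensions do not match. The other three equations balance.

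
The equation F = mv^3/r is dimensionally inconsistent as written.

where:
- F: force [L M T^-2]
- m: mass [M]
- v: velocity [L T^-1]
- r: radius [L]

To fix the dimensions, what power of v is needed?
The exponent of v should be 2: F = mv^2/r

The LHS F has dimensions [L M T^-2]; v has dimensions [L T^-1].
As written, the RHS mv^3/r (exponent 3 on v) has dimensions [L^2 M T^-3], which does not match.
With exponent 2, the RHS mv^2/r has dimensions [L M T^-2], matching the LHS.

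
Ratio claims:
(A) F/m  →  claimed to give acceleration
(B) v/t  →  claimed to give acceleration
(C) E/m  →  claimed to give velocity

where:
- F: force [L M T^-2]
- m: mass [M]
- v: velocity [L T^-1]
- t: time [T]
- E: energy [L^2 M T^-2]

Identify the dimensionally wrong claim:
(C) E/m does not give velocity

(A) F/m: [L T^-2] = acceleration [L T^-2] ✓
(B) v/t: [L T^-2] = acceleration [L T^-2] ✓
(C) E/m: [L^2 T^-2] ≠ velocity [L T^-1] ✗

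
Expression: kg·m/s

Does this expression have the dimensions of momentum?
Yes

The expression kg·m/s has dimensions [L M T^-1], which is exactly momentum [L M T^-1].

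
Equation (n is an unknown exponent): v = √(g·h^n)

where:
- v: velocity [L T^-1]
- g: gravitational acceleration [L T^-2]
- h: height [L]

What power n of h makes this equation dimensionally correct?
n = 1

v has dimensions [L T^-1]; h has dimensions [L].
With n = 1: √(g·h^1) has dimensions [L T^-1], matching the LHS ✓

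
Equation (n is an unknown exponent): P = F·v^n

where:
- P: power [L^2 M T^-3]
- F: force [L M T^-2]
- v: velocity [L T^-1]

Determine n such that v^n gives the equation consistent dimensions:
n = 1

P has dimensions [L^2 M T^-3]; v has dimensions [L T^-1].
The rest of the RHS has dimensions [L M T^-2], so v^n must supply [L T^-1].
With n = 1: F·v^1 has dimensions [L^2 M T^-3], matching the LHS ✓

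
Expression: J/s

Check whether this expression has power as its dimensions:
Yes

The expression J/s has dimensions [L^2 M T^-3], which is exactly power [L^2 M T^-3].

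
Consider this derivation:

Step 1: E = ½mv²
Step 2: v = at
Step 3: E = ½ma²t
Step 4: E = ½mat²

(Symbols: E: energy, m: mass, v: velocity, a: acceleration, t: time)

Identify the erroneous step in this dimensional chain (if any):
Step 3

Step 1: E = ½mv² → LHS [L^2 M T^-2], RHS [L^2 M T^-2] ✓
Step 2: v = at → LHS [L T^-1], RHS [L T^-1] ✓
Step 3: E = ½ma²t → LHS [L^2 M T^-2], RHS [L^2 M T^-3] ✗

The first dimensional inconsistency appears in step 3: E = ½ma²t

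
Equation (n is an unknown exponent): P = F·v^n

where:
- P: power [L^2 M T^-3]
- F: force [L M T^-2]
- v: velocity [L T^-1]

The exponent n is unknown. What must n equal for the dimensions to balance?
n = 1

P has dimensions [L^2 M T^-3]; v has dimensions [L T^-1].
The rest of the RHS has dimensions [L M T^-2], so v^n must supply [L T^-1].
With n = 1: F·v^1 has dimensions [L^2 M T^-3], matching the LHS ✓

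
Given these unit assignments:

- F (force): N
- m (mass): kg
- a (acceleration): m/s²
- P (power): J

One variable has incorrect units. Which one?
P

The variable P (power) should have units W, not J.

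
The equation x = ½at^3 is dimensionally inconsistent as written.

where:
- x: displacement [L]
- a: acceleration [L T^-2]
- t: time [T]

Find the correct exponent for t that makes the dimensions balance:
The exponent of t should be 2: x = ½at^2

The LHS x has dimensions [L]; t has dimensions [T].
As written, the RHS ½at^3 (exponent 3 on t) has dimensions [L T], which does not match.
With exponent 2, the RHS ½at^2 has dimensions [L], matching the LHS.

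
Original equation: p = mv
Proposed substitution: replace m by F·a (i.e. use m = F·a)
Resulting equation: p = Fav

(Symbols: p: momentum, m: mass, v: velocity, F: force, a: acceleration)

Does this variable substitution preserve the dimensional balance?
No

[m] = [M] and [F·a] = [L^2 M T^-4]. These differ, so the substitution replaces a quantity by one of different dimensions and the result p = Fav has LHS [L M T^-1] vs RHS [L^3 M T^-5] — inconsistent.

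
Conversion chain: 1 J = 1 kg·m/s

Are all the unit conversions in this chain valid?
The chain is incorrect (it contains an error).

Incorrect: Joule is kg·m²/s², not kg·m/s (that is momentum)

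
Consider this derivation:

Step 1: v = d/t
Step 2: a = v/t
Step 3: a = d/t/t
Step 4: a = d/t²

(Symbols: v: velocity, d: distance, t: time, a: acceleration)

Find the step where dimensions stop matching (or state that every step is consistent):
No step introduces an error — all steps are dimensionally consistent.

Step 1: v = d/t → LHS [L T^-1], RHS [L T^-1] ✓
Step 2: a = v/t → LHS [L T^-2], RHS [L T^-2] ✓
Step 3: a = d/t/t → LHS [L T^-2], RHS [L T^-2] ✓
Step 4: a = d/t² → LHS [L T^-2], RHS [L T^-2] ✓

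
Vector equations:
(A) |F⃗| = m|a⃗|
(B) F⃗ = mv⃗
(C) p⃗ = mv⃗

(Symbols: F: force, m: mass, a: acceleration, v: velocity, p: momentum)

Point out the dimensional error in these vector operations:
(B) F⃗ = mv⃗

(A) |F⃗| = m|a⃗|: LHS [L M T^-2], RHS [L M T^-2] ✓ — magnitudes of vectors are scalars
(B) F⃗ = mv⃗: LHS [L M T^-2], RHS [L M T^-1] ✗ — mass times velocity is momentum, not force; should be ma⃗
(C) p⃗ = mv⃗: LHS [L M T^-1], RHS [L M T^-1] ✓ — mass (scalar) times velocity (vector)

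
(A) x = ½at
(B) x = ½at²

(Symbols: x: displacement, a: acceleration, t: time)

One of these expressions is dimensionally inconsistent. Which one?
(A)

(A) x = ½at: LHS [L], RHS [L T^-1] ✗
(B) x = ½at²: LHS [L], RHS [L] ✓

Expression (A) x = ½at is dimensionally incorrect.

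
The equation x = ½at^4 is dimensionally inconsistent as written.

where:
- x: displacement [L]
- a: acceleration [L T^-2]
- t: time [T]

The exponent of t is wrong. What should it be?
The exponent of t should be 2: x = ½at^2

The LHS x has dimensions [L]; t has dimensions [T].
As written, the RHS ½at^4 (exponent 4 on t) has dimensions [L T^2], which does not match.
With exponent 2, the RHS ½at^2 has dimensions [L], matching the LHS.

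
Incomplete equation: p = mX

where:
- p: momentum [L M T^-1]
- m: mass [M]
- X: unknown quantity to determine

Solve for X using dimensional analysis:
X = v (velocity), dimensions [L T^-1]

p has dimensions [L M T^-1]; the rest of the RHS (m) has dimensions [M].
So X must have dimensions [L T^-1] — X = v (velocity).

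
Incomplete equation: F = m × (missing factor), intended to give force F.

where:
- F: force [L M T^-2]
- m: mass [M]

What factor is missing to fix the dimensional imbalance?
a (acceleration), dimensions [L T^-2]

F has dimensions [L M T^-2] and m has dimensions [M].
The missing factor must have dimensions [L M T^-2] / [M] = [L T^-2], i.e. acceleration (a).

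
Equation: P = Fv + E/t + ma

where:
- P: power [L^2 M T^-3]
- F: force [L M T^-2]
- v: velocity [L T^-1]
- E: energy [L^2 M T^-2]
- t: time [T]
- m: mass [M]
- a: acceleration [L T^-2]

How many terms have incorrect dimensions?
1

LHS P: [L^2 M T^-3]
- Fv: [L^2 M T^-3] ✓
- E/t: [L^2 M T^-3] ✓
- ma: [L M T^-2] ✗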